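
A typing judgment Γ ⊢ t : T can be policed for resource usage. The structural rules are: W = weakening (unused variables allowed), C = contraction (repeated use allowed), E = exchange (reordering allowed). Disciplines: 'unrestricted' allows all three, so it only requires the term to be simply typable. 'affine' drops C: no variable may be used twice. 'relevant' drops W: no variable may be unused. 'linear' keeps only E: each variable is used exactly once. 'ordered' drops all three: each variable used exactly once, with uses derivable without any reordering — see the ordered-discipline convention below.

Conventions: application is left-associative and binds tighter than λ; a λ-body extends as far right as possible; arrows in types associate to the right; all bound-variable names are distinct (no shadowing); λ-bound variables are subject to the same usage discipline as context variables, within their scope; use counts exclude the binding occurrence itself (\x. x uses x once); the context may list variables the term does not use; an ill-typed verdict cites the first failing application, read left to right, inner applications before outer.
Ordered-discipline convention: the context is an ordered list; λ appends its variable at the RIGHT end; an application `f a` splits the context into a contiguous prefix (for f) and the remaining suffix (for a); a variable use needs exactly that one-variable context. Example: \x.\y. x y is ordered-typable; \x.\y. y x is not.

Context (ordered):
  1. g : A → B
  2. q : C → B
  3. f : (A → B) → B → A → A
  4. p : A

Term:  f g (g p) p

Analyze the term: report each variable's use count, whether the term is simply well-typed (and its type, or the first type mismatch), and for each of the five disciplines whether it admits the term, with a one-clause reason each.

use counts: g=2, q=0, f=1, p=2
order of uses: f, g, g, p, p
typing: ✓ — A
ordered: ✗, repeated use of g ×2, p ×2; unused: q — weakening required
linear: ✗, repeated use of g ×2, p ×2; unused: q — weakening required
affine: ✗, repeated use of g ×2, p ×2
relevant: ✗, unused: q — weakening required
unrestricted: ✓, well-typed at A; no restrictions here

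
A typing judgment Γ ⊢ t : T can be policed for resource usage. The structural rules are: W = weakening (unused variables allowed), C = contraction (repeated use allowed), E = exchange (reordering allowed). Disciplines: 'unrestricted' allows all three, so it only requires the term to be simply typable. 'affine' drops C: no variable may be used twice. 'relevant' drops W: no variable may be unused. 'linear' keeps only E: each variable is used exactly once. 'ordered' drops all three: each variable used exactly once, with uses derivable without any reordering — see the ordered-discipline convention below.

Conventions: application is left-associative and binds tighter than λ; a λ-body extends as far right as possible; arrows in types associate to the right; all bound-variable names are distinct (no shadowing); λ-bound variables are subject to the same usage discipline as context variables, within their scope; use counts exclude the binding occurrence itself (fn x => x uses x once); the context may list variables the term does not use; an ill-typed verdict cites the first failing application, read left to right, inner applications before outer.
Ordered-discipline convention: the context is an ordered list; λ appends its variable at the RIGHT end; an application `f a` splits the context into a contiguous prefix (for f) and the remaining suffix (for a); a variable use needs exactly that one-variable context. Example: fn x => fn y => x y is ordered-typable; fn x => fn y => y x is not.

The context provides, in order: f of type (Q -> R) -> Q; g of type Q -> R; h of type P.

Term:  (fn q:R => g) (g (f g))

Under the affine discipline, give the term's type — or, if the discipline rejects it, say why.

not well-typed under affine — g ×3 used more than once (contraction)
use counts: f: 1×; g: 3×; h: 0×; q [bound]: 0×
left-to-right use order: g, g, f, g
typing: well-typed at Q -> R
per-discipline verdicts: ordered ✗; linear ✗; affine ✗; relevant ✗; unrestricted ✓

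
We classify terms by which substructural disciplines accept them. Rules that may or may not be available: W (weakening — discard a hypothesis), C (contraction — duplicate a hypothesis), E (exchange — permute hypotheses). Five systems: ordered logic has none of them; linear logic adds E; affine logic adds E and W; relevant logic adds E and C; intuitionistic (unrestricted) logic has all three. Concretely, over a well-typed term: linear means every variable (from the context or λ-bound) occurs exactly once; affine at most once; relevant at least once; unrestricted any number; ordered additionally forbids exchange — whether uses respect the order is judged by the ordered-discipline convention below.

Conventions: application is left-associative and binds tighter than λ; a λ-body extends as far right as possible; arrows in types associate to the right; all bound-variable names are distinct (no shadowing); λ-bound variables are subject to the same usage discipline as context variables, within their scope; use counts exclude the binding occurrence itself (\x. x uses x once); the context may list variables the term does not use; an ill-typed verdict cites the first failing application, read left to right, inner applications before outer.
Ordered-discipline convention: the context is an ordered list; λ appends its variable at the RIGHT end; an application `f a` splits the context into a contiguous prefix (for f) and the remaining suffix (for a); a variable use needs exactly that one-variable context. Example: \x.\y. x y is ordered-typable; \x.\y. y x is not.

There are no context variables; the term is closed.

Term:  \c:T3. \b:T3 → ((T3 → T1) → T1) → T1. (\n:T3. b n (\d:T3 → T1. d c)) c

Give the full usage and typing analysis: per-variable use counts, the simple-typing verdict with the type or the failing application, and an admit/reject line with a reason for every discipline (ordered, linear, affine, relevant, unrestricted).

use counts: c (bound) ×2; b (bound) ×1; n (bound) ×1; d (bound) ×1
order of uses: b, n, d, c, c
typing: well-typed — term : T3 → (T3 → ((T3 → T1) → T1) → T1) → T1
ordered: ✗ — needs contraction — c ×2
linear: ✗ — needs contraction — c ×2
affine: ✗ — needs contraction — c ×2
relevant: ✓ — c, b, n, d: all used, weakening unneeded
unrestricted: ✓ — typability at T3 → (T3 → ((T3 → T1) → T1) → T1) → T1 is all that's needed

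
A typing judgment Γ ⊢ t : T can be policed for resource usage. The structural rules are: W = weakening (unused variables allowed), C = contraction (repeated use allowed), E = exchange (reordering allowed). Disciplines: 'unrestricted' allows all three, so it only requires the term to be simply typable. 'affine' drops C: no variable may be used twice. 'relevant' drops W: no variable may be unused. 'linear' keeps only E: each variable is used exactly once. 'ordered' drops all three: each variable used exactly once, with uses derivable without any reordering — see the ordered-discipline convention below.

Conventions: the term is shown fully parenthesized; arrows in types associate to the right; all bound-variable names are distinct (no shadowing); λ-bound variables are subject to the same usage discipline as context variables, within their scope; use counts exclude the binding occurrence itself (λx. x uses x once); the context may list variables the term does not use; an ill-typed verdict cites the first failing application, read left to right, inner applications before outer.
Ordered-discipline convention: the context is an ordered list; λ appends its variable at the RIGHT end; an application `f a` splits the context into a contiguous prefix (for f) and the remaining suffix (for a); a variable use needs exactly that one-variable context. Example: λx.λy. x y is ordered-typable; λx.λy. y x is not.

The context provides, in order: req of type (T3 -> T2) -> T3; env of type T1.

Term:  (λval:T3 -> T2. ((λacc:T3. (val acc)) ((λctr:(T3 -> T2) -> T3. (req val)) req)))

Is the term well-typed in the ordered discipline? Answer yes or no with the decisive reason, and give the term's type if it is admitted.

no — uses contraction: req ×2, val ×2; env, ctr left unused
usage: req ×2, env ×0, val [bound] ×2, acc [bound] ×1, ctr [bound] ×0
uses in reading order: val, acc, req, val, req
typing: the term checks, with type (T3 -> T2) -> T2
per-discipline verdicts: ordered ✗; linear ✗; affine ✗; relevant ✗; unrestricted ✓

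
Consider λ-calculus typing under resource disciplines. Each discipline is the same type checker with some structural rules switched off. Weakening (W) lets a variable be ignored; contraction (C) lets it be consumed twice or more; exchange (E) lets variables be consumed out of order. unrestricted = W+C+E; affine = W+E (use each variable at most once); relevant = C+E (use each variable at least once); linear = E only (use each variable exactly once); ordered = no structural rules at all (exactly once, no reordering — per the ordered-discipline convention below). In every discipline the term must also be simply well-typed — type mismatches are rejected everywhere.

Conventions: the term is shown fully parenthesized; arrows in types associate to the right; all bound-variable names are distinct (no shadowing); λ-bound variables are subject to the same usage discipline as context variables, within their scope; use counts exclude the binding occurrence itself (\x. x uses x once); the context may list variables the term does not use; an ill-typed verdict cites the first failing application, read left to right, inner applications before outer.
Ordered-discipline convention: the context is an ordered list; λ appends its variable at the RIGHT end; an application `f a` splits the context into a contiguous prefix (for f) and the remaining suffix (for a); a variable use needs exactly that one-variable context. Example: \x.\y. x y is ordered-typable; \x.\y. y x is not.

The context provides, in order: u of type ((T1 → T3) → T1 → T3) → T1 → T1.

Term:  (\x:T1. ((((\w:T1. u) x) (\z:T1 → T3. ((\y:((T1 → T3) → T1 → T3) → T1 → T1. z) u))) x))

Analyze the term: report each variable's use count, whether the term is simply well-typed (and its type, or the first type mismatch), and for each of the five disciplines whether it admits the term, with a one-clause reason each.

use counts: u: 2; x [bound]: 2; w [bound]: 0; z [bound]: 1; y [bound]: 0
left-to-right use order: u, x, z, u, x
typing: the term checks, with type T1 → T1
ordered: ✗, uses contraction: u ×2, x ×2; w, y never used (weakening)
linear: ✗, uses contraction: u ×2, x ×2; w, y never used (weakening)
affine: ✗, uses contraction: u ×2, x ×2
relevant: ✗, w, y never used (weakening)
unrestricted: ✓, well-typed at T1 → T1; no restrictions here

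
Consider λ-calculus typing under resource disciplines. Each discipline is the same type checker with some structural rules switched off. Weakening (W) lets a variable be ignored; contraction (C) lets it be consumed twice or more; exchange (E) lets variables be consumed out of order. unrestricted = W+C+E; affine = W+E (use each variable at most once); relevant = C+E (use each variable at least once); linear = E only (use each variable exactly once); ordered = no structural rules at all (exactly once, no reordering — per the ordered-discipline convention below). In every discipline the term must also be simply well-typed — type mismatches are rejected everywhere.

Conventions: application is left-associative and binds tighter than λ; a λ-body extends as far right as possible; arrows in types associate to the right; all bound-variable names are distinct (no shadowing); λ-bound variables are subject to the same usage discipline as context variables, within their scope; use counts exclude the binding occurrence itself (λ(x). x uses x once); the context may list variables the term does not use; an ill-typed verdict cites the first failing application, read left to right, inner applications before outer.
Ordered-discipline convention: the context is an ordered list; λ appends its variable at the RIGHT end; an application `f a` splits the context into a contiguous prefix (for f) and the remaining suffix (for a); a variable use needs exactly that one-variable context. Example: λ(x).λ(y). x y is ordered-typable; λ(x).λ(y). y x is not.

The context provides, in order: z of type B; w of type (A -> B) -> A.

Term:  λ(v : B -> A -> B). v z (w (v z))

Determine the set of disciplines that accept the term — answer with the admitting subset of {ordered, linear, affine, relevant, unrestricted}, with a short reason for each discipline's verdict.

admitted by: relevant, unrestricted
variable uses: z: 2×; w: 1×; v (bound): 2×
use order (left to right): v, z, w, v, z
typing: well-typed — term : (B -> A -> B) -> B
ordered: ✗, z ×2, v ×2 used more than once (contraction)
linear: ✗, z ×2, v ×2 used more than once (contraction)
affine: ✗, z ×2, v ×2 used more than once (contraction)
relevant: ✓, every one of z, w, v appears
unrestricted: ✓, well-typed at (B -> A -> B) -> B; no restrictions here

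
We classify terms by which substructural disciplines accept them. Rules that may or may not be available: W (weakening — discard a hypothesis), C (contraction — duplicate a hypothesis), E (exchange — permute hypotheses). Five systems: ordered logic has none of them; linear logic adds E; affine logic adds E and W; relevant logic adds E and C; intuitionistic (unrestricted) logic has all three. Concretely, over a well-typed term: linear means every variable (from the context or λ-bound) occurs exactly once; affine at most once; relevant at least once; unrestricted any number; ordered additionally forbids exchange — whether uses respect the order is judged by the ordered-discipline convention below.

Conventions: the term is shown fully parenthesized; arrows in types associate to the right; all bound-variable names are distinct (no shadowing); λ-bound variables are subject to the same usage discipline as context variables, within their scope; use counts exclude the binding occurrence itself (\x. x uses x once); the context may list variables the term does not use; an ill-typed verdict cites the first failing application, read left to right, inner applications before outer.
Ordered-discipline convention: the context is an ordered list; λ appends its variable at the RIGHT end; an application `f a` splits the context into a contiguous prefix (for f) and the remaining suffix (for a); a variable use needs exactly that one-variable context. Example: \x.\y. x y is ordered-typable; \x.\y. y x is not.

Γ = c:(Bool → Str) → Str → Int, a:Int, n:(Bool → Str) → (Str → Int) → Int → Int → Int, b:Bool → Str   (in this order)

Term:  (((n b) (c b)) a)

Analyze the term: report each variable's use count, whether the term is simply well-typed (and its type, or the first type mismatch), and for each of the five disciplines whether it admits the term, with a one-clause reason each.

usage: c: 1; a: 1; n: 1; b: 2
order of uses: n, b, c, b, a
typing: ✓ — Int → Int
ordered: ✗, repeated use of b ×2
linear: ✗, repeated use of b ×2
affine: ✗, repeated use of b ×2
relevant: ✓, none of c, a, n, b goes unused
unrestricted: ✓, typability at Int → Int is all that's needed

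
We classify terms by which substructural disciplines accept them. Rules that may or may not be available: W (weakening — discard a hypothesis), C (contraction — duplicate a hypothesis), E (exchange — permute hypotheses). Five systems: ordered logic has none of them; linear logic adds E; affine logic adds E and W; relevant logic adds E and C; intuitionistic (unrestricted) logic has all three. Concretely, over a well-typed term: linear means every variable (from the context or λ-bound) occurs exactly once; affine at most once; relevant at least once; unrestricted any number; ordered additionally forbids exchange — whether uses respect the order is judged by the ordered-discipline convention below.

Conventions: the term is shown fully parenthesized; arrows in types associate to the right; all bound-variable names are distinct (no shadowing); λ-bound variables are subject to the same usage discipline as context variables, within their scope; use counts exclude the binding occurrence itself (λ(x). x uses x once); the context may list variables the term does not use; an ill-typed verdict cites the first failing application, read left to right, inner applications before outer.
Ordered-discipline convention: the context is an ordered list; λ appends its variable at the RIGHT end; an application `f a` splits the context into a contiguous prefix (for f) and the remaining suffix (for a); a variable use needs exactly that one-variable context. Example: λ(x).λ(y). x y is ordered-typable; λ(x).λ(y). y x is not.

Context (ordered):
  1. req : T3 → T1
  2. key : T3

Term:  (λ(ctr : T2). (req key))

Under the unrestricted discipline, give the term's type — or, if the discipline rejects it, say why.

term : T2 → T1
use counts: req=1, key=1, ctr (λ-bound)=0
uses in reading order: req, key
typing: well-typed at T2 → T1
across the five disciplines: ordered ✗ | linear ✗ | affine ✓ | relevant ✗ | unrestricted ✓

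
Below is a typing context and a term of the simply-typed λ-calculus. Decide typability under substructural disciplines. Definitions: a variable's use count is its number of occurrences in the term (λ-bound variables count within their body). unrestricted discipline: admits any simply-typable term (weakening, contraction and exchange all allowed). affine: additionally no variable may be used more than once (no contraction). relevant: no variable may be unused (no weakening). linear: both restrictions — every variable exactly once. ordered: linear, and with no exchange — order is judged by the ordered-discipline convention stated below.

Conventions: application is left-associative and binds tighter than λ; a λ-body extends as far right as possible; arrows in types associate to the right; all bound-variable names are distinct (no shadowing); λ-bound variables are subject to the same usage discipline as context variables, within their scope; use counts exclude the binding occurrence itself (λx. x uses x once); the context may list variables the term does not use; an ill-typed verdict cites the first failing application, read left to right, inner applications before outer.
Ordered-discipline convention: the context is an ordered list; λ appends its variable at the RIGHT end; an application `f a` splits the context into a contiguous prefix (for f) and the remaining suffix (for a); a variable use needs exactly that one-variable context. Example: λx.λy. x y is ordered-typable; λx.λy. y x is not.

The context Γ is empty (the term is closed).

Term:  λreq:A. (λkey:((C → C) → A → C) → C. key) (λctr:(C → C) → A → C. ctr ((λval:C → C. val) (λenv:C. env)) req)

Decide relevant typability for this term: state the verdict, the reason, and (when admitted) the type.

yes — at least one use each (req, key, ctr, val, env); term : A → ((C → C) → A → C) → C
usage: req (λ-bound)=1; key (λ-bound)=1; ctr (λ-bound)=1; val (λ-bound)=1; env (λ-bound)=1
left-to-right use order: key, ctr, val, env, req
typing: the term checks, with type A → ((C → C) → A → C) → C
per-discipline verdicts: ordered ✗ · linear ✓ · affine ✓ · relevant ✓ · unrestricted ✓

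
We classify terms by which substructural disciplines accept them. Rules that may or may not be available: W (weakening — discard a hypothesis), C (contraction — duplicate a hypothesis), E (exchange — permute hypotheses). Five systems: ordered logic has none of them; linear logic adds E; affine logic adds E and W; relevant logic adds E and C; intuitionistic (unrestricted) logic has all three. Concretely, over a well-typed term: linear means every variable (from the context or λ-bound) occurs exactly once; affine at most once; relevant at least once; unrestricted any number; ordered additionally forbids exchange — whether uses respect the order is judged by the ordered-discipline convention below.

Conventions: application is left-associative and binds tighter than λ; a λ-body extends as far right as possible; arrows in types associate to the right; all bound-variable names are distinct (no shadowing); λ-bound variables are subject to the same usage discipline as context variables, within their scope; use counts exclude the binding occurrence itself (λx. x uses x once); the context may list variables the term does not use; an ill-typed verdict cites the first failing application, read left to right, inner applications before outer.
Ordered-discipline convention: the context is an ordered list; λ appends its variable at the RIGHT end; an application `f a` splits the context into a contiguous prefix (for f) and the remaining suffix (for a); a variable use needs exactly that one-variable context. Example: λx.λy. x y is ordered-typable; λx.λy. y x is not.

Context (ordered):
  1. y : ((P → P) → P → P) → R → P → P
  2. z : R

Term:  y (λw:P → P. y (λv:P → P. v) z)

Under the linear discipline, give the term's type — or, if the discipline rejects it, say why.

not well-typed under linear — y ×2 used more than once (contraction); needs weakening: w unused
usage: y ×2; z ×1; w (λ-bound) ×0; v (λ-bound) ×1
use order (left to right): y, y, v, z
typing: well-typed at R → P → P
across the five disciplines: ordered ✗ | linear ✗ | affine ✗ | relevant ✗ | unrestricted ✓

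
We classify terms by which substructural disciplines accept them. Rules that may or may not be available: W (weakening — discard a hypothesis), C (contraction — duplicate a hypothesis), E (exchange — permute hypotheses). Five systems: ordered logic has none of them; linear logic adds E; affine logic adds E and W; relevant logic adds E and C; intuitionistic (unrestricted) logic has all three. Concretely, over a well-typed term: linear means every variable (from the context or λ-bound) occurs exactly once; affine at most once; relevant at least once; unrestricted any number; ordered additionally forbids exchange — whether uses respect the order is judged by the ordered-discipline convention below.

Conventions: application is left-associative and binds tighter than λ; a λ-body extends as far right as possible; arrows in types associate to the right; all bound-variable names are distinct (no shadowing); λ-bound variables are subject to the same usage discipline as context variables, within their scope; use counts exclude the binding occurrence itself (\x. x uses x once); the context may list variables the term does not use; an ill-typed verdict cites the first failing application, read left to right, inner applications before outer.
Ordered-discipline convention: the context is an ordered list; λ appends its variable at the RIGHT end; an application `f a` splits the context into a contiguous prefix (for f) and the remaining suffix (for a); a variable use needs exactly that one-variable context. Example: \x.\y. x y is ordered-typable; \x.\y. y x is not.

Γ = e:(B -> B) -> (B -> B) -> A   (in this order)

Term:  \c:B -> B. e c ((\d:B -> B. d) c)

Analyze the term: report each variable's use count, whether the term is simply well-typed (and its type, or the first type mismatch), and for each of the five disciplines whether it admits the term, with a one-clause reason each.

counts: e: 1×; c [bound]: 2×; d [bound]: 1×
use order (left to right): e, c, d, c
typing: ✓ — (B -> B) -> A
ordered ✗ (repeated use of c ×2)
linear ✗ (repeated use of c ×2)
affine ✗ (repeated use of c ×2)
relevant ✓ (none of e, c, d goes unused)
unrestricted ✓ (simply typable at (B -> B) -> A; W, C, E all held)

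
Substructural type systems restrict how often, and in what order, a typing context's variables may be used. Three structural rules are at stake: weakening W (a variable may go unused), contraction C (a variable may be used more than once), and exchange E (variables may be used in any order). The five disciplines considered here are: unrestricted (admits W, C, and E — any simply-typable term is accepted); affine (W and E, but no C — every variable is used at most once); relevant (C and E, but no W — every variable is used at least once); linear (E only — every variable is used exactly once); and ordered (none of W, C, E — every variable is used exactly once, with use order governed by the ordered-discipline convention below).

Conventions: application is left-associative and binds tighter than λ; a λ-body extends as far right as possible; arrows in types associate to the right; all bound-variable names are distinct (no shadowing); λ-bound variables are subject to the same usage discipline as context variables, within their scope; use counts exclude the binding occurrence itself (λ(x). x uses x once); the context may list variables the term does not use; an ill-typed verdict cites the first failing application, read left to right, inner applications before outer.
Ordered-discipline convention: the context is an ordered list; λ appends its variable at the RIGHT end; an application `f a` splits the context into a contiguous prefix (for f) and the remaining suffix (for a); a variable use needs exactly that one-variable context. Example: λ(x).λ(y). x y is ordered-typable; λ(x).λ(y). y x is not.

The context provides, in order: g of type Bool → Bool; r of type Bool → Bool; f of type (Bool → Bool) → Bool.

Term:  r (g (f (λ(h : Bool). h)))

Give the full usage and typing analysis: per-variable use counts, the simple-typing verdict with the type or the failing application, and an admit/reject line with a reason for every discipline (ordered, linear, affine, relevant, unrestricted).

use counts: g: 1×, r: 1×, f: 1×, h [bound]: 1×
uses in reading order: r, g, f, h
typing: ✓ — Bool
ordered: ✗ — no contiguous prefix/suffix split fits r, g, f, h
linear: ✓ — exactly-once usage across g, r, f, h
affine: ✓ — at most one use each (g, r, f, h)
relevant: ✓ — g, r, f, h: all used, weakening unneeded
unrestricted: ✓ — typability at Bool is all that's needed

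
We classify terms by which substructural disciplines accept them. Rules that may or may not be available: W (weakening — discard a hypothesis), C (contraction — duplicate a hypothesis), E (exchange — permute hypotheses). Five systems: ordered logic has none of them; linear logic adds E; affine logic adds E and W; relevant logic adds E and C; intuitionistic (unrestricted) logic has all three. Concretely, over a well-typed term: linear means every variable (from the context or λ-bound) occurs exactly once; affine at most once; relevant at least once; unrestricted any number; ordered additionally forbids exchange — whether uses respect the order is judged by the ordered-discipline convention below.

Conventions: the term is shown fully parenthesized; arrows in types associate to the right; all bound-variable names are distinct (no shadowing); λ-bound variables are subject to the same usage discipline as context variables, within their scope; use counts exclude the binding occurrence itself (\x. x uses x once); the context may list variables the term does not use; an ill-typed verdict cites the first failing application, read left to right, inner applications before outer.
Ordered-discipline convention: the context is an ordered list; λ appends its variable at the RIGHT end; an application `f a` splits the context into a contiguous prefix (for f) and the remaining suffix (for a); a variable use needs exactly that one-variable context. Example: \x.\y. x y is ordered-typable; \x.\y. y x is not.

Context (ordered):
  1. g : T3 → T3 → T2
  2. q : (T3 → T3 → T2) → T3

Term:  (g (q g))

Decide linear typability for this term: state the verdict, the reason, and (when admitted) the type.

no — uses contraction: g ×2
usage: g: 2×; q: 1×
left-to-right use order: g, q, g
typing: ✓ — T3 → T2
across the five disciplines: ordered ✗; linear ✗; affine ✗; relevant ✓; unrestricted ✓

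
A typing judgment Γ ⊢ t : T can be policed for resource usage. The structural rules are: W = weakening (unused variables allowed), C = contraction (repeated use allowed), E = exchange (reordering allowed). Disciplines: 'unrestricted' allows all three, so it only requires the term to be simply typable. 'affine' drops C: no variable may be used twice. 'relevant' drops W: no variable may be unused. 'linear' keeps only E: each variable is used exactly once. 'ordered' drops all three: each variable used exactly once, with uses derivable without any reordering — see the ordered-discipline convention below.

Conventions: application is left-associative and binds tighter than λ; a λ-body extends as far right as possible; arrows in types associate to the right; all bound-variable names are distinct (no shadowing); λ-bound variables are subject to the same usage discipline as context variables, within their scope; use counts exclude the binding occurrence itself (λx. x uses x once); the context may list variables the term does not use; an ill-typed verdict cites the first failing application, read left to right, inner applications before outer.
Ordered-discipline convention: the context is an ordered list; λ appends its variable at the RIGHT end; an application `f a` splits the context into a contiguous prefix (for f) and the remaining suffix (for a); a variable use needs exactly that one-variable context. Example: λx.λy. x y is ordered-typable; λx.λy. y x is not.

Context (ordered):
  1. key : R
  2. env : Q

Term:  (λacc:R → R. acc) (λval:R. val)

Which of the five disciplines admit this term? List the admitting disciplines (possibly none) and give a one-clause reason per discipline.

accepted by: affine, unrestricted
use counts: key: 0; env: 0; acc [bound]: 1; val [bound]: 1
use order (left to right): acc, val
typing: the term checks, with type R → R
ordered: ✗, unused: key, env — weakening required
linear: ✗, unused: key, env — weakening required
affine: ✓, none of key, env, acc, val used more than once
relevant: ✗, unused: key, env — weakening required
unrestricted: ✓, well-typed at R → R; no restrictions here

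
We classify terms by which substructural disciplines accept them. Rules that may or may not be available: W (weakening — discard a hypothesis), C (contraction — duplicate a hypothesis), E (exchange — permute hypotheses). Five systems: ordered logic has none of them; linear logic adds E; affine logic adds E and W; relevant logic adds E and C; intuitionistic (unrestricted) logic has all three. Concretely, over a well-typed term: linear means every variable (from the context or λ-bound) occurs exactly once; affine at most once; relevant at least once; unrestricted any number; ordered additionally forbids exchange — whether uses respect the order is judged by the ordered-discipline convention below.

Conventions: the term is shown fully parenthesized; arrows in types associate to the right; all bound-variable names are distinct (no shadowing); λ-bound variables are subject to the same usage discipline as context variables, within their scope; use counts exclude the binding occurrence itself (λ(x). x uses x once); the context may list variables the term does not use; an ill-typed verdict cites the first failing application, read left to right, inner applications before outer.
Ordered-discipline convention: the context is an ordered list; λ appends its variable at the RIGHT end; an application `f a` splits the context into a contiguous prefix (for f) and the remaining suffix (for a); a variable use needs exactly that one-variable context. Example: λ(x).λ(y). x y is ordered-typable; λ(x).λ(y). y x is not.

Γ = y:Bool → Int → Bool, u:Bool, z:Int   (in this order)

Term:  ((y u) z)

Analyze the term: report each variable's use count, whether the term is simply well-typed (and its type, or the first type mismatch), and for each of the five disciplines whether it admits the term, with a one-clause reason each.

use counts: y: 1; u: 1; z: 1
order of uses: y, u, z
typing: ✓ — Bool
ordered ✓ (single-use (y, u, z), ordered derivation ok)
linear ✓ (each of y, u, z used exactly once)
affine ✓ (none of y, u, z used more than once)
relevant ✓ (none of y, u, z goes unused)
unrestricted ✓ (typability at Bool is all that's needed)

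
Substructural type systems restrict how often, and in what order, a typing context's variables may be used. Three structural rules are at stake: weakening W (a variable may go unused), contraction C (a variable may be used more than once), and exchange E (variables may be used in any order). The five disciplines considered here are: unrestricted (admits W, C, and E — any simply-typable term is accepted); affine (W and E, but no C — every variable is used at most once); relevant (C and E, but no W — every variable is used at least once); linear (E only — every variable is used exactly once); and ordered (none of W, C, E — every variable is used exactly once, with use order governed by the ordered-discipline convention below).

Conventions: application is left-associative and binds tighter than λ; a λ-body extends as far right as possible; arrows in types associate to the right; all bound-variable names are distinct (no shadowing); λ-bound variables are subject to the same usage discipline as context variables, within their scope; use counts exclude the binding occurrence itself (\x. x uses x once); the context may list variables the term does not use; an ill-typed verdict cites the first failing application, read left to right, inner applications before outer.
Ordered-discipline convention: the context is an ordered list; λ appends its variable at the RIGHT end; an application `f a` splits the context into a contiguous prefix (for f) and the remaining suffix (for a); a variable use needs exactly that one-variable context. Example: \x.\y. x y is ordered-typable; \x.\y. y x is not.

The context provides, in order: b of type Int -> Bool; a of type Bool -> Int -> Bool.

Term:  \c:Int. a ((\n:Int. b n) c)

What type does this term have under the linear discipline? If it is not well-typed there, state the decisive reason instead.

term : Int -> Int -> Bool
usage: b: 1×, a: 1×, c (λ-bound): 1×, n (λ-bound): 1×
use order (left to right): a, b, n, c
typing: well-typed — term : Int -> Int -> Bool
all disciplines: ordered ✗; linear ✓; affine ✓; relevant ✓; unrestricted ✓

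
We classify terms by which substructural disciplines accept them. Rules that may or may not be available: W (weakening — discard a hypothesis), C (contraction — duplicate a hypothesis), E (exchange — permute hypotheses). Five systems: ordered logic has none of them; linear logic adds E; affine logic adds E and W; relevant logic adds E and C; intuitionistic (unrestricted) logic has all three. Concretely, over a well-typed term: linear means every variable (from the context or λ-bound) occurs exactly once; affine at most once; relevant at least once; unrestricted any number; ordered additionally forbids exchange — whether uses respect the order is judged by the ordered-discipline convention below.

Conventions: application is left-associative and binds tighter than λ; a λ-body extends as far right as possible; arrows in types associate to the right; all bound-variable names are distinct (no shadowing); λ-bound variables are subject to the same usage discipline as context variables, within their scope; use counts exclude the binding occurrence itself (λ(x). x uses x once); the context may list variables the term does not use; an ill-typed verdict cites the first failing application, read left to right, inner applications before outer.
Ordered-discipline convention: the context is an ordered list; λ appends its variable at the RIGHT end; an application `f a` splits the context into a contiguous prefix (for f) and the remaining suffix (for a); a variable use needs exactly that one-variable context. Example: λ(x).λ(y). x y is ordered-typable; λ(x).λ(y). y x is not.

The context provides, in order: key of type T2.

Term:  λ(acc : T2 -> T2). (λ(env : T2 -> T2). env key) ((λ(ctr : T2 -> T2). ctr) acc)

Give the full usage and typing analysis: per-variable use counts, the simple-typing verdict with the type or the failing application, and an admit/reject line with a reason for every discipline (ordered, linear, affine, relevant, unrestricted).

counts: key=1, acc (λ-bound)=1, env (λ-bound)=1, ctr (λ-bound)=1
uses in reading order: env, key, ctr, acc
typing: the term checks, with type (T2 -> T2) -> T2
ordered ✗ (needs exchange: uses follow env, key, ctr, acc)
linear ✓ (each of key, acc, env, ctr used exactly once)
affine ✓ (at most one use each (key, acc, env, ctr))
relevant ✓ (every one of key, acc, env, ctr appears)
unrestricted ✓ (typability at (T2 -> T2) -> T2 is all that's needed)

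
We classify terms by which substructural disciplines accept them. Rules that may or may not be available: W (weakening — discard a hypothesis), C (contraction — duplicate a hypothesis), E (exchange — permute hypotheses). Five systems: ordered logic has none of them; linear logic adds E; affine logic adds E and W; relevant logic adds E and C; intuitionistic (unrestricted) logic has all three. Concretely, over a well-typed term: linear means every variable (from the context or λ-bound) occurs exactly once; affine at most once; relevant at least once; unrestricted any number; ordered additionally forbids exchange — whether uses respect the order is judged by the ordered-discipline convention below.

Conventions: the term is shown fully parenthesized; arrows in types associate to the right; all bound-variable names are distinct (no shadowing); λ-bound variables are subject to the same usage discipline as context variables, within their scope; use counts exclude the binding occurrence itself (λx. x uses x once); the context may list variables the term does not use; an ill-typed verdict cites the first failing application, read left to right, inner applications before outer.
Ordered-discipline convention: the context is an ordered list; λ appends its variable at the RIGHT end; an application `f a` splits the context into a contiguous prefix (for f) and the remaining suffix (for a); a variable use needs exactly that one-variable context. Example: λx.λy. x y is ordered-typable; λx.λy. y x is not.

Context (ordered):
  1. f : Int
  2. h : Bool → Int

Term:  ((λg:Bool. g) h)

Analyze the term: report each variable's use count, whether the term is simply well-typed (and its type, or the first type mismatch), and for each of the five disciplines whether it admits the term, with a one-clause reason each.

usage: f ×0; h ×1; g (λ-bound) ×1
order of uses: g, h
typing: ill-typed: an application expects Bool but receives Bool → Int
ordered: ✗, fails simple typing
linear: ✗, a type mismatch blocks all five
affine: ✗, the type mismatch rejects it
relevant: ✗, not simply typable
unrestricted: ✗, fails simple typing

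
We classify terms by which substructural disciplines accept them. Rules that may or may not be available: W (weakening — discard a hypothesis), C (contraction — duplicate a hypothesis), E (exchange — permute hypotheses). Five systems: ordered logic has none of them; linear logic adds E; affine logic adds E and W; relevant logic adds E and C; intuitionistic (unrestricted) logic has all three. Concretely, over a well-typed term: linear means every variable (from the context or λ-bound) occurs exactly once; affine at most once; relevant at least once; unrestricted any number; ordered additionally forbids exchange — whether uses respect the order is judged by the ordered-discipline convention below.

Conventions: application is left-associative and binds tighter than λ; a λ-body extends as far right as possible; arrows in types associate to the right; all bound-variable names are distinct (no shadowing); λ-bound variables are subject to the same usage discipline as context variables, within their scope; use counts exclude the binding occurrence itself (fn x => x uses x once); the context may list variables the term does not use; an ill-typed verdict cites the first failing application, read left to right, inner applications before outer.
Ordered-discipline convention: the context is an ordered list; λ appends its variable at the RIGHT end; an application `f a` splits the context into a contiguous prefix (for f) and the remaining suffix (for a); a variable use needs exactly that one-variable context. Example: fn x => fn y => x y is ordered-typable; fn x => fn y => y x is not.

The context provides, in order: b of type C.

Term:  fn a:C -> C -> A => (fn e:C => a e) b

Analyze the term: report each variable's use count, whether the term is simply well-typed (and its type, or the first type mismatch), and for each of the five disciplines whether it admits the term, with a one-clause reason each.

usage: b: 1, a (λ-bound): 1, e (λ-bound): 1
use order (left to right): a, e, b
typing: ✓ — (C -> C -> A) -> C -> A
ordered ✗ (needs exchange: uses follow a, e, b)
linear ✓ (exactly-once usage across b, a, e)
affine ✓ (at most one use each (b, a, e))
relevant ✓ (none of b, a, e goes unused)
unrestricted ✓ (well-typed at (C -> C -> A) -> C -> A; no restrictions here)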